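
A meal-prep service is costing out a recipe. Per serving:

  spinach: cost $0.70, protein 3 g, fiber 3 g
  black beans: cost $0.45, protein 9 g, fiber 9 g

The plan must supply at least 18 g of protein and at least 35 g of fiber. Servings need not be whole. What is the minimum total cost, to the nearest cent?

$1.75

spinach only: max(18/3, 35/3) = 11.67 servings → $8.17.
black beans only: max(18/9, 35/9) = 3.889 servings → $1.75.
spinach + black beans (both tight): parallel constraints — no distinct corner.
So the least-cost plan costs $1.75.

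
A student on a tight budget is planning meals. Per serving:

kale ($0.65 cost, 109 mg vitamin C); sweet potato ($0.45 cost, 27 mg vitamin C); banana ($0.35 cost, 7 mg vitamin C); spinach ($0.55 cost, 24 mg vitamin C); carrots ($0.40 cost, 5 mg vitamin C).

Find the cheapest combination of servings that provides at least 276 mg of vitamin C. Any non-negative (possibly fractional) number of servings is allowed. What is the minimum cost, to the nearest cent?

$1.65

Cost per mg of vitamin C: kale $0.0060, sweet potato $0.0167, spinach $0.0229, banana $0.0500, carrots $0.0800.
With no serving limits, use only kale: 276 mg / 109 mg = 2.532 servings × $0.65 = $1.65.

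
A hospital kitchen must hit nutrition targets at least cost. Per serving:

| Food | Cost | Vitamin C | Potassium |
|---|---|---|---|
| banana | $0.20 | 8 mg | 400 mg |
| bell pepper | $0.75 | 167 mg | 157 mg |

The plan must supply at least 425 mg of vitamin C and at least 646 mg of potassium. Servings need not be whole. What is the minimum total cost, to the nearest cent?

Compare the cost at each extreme point of the feasible region.
banana only: max(425/8, 646/400) = 53.12 servings → $10.62.
bell pepper only: max(425/167, 646/157) = 4.115 servings → $3.09.
banana + bell pepper with both tight: 0.6279 servings and 2.515 servings → $2.01.
So the least-cost plan costs $2.01.

$2.01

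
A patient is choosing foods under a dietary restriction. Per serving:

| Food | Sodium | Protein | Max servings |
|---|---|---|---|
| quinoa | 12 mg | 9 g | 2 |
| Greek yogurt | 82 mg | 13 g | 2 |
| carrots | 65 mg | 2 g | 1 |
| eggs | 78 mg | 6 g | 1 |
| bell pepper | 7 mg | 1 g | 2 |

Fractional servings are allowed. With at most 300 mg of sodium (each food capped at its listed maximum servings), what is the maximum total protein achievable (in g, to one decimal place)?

52.6 g

Protein per mg sodium: quinoa 0.75, Greek yogurt 0.1585, bell pepper 0.1429, eggs 0.07692, carrots 0.03077.
Take 2 servings of quinoa: uses 24 mg sodium, +18.0 g protein (running total 18.0 g).
Take 2 servings of Greek yogurt: uses 164 mg sodium, +26.0 g protein (running total 44.0 g).
Take 2 servings of bell pepper: uses 14 mg sodium, +2.0 g protein (running total 46.0 g).
Take 1 serving of eggs: uses 78 mg sodium, +6.0 g protein (running total 52.0 g).
Take 0.3077 servings of carrots: uses 20 mg sodium, +0.6 g protein (running total 52.6 g).
Filling greedily by protein-per-mg sodium is optimal for one linear limit, giving 52.6 g.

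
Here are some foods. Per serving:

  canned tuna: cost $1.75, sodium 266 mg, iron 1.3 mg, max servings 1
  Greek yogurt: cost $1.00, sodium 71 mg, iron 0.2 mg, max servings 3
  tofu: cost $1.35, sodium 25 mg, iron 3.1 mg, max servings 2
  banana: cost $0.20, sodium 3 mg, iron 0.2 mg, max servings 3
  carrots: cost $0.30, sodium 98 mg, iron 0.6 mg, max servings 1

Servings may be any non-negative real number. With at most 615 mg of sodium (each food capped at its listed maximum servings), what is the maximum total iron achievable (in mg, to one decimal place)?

9.2 mg

Iron per mg sodium: tofu 0.124, banana 0.06667, carrots 0.006122, canned tuna 0.004887, Greek yogurt 0.002817.
Take 2 servings of tofu: uses 50 mg sodium, +6.2 mg iron (running total 6.2 mg).
Take 3 servings of banana: uses 9 mg sodium, +0.6 mg iron (running total 6.8 mg).
Take 1 serving of carrots: uses 98 mg sodium, +0.6 mg iron (running total 7.4 mg).
Take 1 serving of canned tuna: uses 266 mg sodium, +1.3 mg iron (running total 8.7 mg).
Take 2.704 servings of Greek yogurt: uses 192 mg sodium, +0.5 mg iron (running total 9.2 mg).
Greedy by best ratio exhausts the sodium allowance optimally: 9.2 mg.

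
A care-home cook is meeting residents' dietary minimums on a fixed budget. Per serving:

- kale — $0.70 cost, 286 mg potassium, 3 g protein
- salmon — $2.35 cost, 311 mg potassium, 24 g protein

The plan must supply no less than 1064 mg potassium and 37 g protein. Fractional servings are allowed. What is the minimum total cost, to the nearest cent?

A basic optimal solution has at most two foods positive. Try each food alone and each pair with both targets met exactly.
kale only: max(1064/286, 37/3) = 12.33 servings → $8.63.
salmon only: max(1064/311, 37/24) = 3.421 servings → $8.04.
kale + salmon with both tight: 2.365 servings and 1.246 servings → $4.58.
Cheapest feasible corner: $4.58.

$4.58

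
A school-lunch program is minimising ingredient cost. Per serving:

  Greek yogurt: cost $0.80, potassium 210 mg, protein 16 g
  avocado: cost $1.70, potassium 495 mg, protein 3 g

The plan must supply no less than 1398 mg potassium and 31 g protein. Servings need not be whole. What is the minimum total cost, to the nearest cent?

$4.92

Two binding constraints pin down two serving amounts, so the optimal mix uses at most two foods. The candidates are each food alone (scaled to the tighter of potassium/protein) and each pair with both constraints tight.
Greek yogurt only: max(1398/210, 31/16) = 6.657 servings → $5.33.
avocado only: max(1398/495, 31/3) = 10.33 servings → $17.57.
Greek yogurt + avocado with both tight: 1.53 servings and 2.175 servings → $4.92.
The minimum over all feasible corners is $4.92.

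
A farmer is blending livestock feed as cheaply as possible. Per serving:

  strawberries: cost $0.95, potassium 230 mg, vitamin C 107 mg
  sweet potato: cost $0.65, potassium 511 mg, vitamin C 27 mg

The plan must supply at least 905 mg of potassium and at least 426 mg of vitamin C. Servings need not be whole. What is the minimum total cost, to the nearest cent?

$3.78

With two linear requirements the optimum uses one or two foods; enumerate the corners.
strawberries only: max(905/230, 426/107) = 3.981 servings → $3.78.
sweet potato only: max(905/511, 426/27) = 15.78 servings → $10.26.
strawberries + sweet potato with both targets exact would need a negative amount; discard.
The minimum over all feasible corners is $3.78.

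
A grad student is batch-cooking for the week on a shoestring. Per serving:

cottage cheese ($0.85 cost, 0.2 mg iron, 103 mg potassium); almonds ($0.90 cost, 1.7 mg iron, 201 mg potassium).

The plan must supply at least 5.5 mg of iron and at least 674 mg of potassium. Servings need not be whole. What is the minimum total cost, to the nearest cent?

$3.02

For a min-cost LP with two ≥-constraints, a basic feasible solution has at most two positive variables.
cottage cheese only: max(5.5/0.2, 674/103) = 27.5 servings → $23.38.
almonds only: max(5.5/1.7, 674/201) = 3.353 servings → $3.02.
cottage cheese + almonds with both tight: 0.2987 servings and 3.2 servings → $3.13.
So the least-cost plan costs $3.02.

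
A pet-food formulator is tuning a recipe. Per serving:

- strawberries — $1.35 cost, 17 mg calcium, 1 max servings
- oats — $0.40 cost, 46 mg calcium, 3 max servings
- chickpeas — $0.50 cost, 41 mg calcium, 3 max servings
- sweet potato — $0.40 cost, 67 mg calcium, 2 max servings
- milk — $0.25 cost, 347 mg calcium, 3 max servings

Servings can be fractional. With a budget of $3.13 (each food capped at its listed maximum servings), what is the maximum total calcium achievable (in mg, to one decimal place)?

1344.2 mg

Calcium per dollar: milk 1388, sweet potato 167.5, oats 115, chickpeas 82, strawberries 12.59.
Take 3 servings of milk: spends $0.75, +1041.0 mg calcium (running total 1041.0 mg).
Take 2 servings of sweet potato: spends $0.80, +134.0 mg calcium (running total 1175.0 mg).
Take 3 servings of oats: spends $1.20, +138.0 mg calcium (running total 1313.0 mg).
Take 0.76 servings of chickpeas: spends $0.38, +31.2 mg calcium (running total 1344.2 mg).
Greedy by best ratio exhausts the cost allowance optimally: 1344.2 mg.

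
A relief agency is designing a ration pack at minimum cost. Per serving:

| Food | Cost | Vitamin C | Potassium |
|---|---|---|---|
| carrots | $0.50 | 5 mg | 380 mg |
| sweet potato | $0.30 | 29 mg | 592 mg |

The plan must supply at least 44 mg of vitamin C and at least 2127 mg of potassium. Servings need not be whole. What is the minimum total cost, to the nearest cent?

$1.08

Compare the cost at each extreme point of the feasible region.
carrots only: max(44/5, 2127/380) = 8.8 servings → $4.40.
sweet potato only: max(44/29, 2127/592) = 3.593 servings → $1.08.
carrots + sweet potato with both tight: 4.421 servings and 0.755 servings → $2.44.
Cheapest feasible corner: $1.08.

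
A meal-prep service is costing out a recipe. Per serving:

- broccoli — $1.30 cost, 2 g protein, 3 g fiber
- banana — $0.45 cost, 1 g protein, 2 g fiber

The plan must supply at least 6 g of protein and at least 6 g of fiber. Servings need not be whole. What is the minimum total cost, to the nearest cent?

Minimising a linear cost over {protein ≥ 6, fiber ≥ 6, servings ≥ 0} — the optimum is at a vertex, using one or two foods.
broccoli only: max(6/2, 6/3) = 3 servings → $3.90.
banana only: max(6/1, 6/2) = 6 servings → $2.70.
broccoli + banana: the both-tight solution has a negative serving — not a feasible corner.
The minimum over all feasible corners is $2.70.

$2.70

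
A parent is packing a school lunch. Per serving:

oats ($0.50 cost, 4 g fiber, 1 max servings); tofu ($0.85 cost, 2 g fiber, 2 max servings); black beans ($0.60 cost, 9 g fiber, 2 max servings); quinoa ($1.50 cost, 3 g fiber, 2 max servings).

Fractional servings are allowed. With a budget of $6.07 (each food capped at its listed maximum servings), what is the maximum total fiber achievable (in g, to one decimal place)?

Fiber per dollar: black beans 15, oats 8, tofu 2.353, quinoa 2.
Take 2 servings of black beans: spends $1.20, +18.0 g fiber (running total 18.0 g).
Take 1 serving of oats: spends $0.50, +4.0 g fiber (running total 22.0 g).
Take 2 servings of tofu: spends $1.70, +4.0 g fiber (running total 26.0 g).
Take 1.78 servings of quinoa: spends $2.67, +5.3 g fiber (running total 31.3 g).
Greedy by best ratio exhausts the cost allowance optimally: 31.3 g.

31.3 g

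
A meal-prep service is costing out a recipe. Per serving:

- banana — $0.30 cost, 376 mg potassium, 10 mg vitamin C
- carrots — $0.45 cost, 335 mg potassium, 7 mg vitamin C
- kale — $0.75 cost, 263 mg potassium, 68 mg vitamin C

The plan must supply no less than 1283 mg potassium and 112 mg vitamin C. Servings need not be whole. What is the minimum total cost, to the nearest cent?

$1.71

Two binding constraints pin down two serving amounts, so the optimal mix uses at most two foods. The candidates are each food alone (scaled to the tighter of potassium/vitamin C) and each pair with both constraints tight.
banana only: max(1283/376, 112/10) = 11.2 servings → $3.36.
carrots only: max(1283/335, 112/7) = 16 servings → $7.20.
kale only: max(1283/263, 112/68) = 4.878 servings → $3.66.
banana + carrots with both targets exact would need a negative amount; discard.
banana + kale with both tight: 2.519 servings and 1.277 servings → $1.71.
carrots + kale with both tight: 2.76 servings and 1.363 servings → $2.26.
The minimum over all feasible corners is $1.71.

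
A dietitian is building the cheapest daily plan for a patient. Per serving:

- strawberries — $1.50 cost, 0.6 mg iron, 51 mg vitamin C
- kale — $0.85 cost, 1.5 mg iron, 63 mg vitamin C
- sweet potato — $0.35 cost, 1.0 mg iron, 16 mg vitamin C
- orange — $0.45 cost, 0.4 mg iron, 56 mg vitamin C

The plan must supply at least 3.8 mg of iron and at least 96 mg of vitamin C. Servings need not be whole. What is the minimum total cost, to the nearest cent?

$1.55

An LP optimum is at a vertex; with two nutrient constraints at most two foods are used. Check each candidate.
strawberries only: max(3.8/0.6, 96/51) = 6.333 servings → $9.50.
kale only: max(3.8/1.5, 96/63) = 2.533 servings → $2.15.
sweet potato only: max(3.8/1.0, 96/16) = 6 servings → $2.10.
orange only: max(3.8/0.4, 96/56) = 9.5 servings → $4.28.
strawberries + kale: the both-tight solution has a negative serving — not a feasible corner.
strawberries + sweet potato with both tight: 0.8502 servings and 3.29 servings → $2.43.
strawberries + orange: intersection lies outside the first quadrant.
kale + sweet potato with both tight: 0.9026 servings and 2.446 servings → $1.62.
kale + orange: intersection lies outside the first quadrant.
sweet potato + orange with both tight: 3.516 servings and 0.7097 servings → $1.55.
Cheapest feasible corner: $1.55.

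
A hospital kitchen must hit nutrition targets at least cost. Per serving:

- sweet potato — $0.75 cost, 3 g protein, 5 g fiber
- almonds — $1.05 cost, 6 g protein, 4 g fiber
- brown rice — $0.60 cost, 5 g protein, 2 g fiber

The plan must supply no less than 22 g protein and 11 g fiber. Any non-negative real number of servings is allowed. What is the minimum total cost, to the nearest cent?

$2.87

A basic optimal solution has at most two foods positive. Try each food alone and each pair with both targets met exactly.
sweet potato only: max(22/3, 11/5) = 7.333 servings → $5.50.
almonds only: max(22/6, 11/4) = 3.667 servings → $3.85.
brown rice only: max(22/5, 11/2) = 5.5 servings → $3.30.
sweet potato + almonds: the both-tight solution has a negative serving — not a feasible corner.
sweet potato + brown rice with both tight: 0.5789 servings and 4.053 servings → $2.87.
almonds + brown rice with both tight: 1.375 servings and 2.75 servings → $3.09.
The minimum over all feasible corners is $2.87.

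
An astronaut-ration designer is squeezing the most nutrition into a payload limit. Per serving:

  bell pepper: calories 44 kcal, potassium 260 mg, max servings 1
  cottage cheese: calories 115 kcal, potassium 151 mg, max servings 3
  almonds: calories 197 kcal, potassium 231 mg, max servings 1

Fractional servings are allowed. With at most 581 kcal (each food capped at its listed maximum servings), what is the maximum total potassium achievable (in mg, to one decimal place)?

Potassium per kcal: bell pepper 5.909, cottage cheese 1.313, almonds 1.173.
Take 1 serving of bell pepper: uses 44 kcal, +260.0 mg potassium (running total 260.0 mg).
Take 3 servings of cottage cheese: uses 345 kcal, +453.0 mg potassium (running total 713.0 mg).
Take 0.9746 servings of almonds: uses 192 kcal, +225.1 mg potassium (running total 938.1 mg).
Filling greedily by potassium-per-kcal is optimal for one linear limit, giving 938.1 mg.

938.1 mg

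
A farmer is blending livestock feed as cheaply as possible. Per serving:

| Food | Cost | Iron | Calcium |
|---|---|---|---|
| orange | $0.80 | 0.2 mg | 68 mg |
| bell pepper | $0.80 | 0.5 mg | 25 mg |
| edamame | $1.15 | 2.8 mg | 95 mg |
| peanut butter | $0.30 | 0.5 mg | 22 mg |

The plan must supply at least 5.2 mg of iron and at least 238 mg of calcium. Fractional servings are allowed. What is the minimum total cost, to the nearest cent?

With two linear requirements the optimum uses one or two foods; enumerate the corners.
orange only: max(5.2/0.2, 238/68) = 26 servings → $20.80.
bell pepper only: max(5.2/0.5, 238/25) = 10.4 servings → $8.32.
edamame only: max(5.2/2.8, 238/95) = 2.505 servings → $2.88.
peanut butter only: max(5.2/0.5, 238/22) = 10.82 servings → $3.25.
orange + bell pepper: intersection lies outside the first quadrant.
orange + edamame with both tight: 1.006 servings and 1.785 servings → $2.86.
orange + peanut butter with both tight: 0.1554 servings and 10.34 servings → $3.23.
bell pepper + edamame with both tight: 7.662 servings and 0.4889 servings → $6.69.
bell pepper + peanut butter with both tight: 3.067 servings and 7.333 servings → $4.65.
edamame + peanut butter: intersection lies outside the first quadrant.
The minimum over all feasible corners is $2.86.

$2.86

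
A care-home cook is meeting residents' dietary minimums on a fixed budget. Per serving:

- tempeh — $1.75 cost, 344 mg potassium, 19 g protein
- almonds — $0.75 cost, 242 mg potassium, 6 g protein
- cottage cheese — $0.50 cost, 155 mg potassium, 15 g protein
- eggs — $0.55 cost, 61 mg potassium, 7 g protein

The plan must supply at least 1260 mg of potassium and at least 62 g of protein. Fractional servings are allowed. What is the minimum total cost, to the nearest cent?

$3.96

This is a tiny linear program; its minimum lies at a vertex of the feasible set. List the vertices and price them.
tempeh only: max(1260/344, 62/19) = 3.663 servings → $6.41.
almonds only: max(1260/242, 62/6) = 10.33 servings → $7.75.
cottage cheese only: max(1260/155, 62/15) = 8.129 servings → $4.06.
eggs only: max(1260/61, 62/7) = 20.66 servings → $11.36.
tempeh + almonds with both tight: 2.938 servings and 1.031 servings → $5.91.
tempeh + cottage cheese: intersection lies outside the first quadrant.
tempeh + eggs with both targets exact would need a negative amount; discard.
almonds + cottage cheese with both tight: 3.441 servings and 2.757 servings → $3.96.
almonds + eggs with both tight: 3.794 servings and 5.605 servings → $5.93.
cottage cheese + eggs: intersection lies outside the first quadrant.
The minimum over all feasible corners is $3.96.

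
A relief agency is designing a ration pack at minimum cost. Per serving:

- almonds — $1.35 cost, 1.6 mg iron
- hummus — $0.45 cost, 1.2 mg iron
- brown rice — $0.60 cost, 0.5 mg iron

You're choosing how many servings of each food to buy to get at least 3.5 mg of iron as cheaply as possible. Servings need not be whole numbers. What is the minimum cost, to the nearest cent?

Cost per mg of iron: hummus $0.3750, almonds $0.8438, brown rice $1.2000.
With no serving limits, use only hummus: 3.5 mg / 1.2 mg = 2.917 servings × $0.45 = $1.31.

$1.31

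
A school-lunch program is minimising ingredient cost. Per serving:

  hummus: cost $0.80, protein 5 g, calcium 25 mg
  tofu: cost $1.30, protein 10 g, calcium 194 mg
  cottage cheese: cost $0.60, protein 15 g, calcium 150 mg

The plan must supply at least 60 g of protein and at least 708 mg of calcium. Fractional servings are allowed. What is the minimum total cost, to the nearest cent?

$2.83

A basic optimal solution has at most two foods positive. Try each food alone and each pair with both targets met exactly.
hummus only: max(60/5, 708/25) = 28.32 servings → $22.66.
tofu only: max(60/10, 708/194) = 6 servings → $7.80.
cottage cheese only: max(60/15, 708/150) = 4.72 servings → $2.83.
hummus + tofu with both tight: 6.333 servings and 2.833 servings → $8.75.
hummus + cottage cheese: the both-tight solution has a negative serving — not a feasible corner.
tofu + cottage cheese with both tight: 1.149 servings and 3.234 servings → $3.43.
So the least-cost plan costs $2.83.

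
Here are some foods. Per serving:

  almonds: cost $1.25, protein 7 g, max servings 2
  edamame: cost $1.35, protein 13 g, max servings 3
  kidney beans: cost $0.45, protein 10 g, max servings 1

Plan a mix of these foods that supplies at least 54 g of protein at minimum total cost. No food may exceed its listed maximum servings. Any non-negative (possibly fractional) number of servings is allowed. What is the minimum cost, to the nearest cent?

$5.39

Cost per g of protein: kidney beans $0.0450, edamame $0.1038, almonds $0.1786.
Take 1 serving of kidney beans: +10.0 g protein for $0.45 (total $0.45, still need 44.0 g).
Take 3 servings of edamame: +39.0 g protein for $4.05 (total $4.50, still need 5.0 g).
Take 0.7143 servings of almonds: +5.0 g protein for $0.89 (total $5.39, still need 0.0 g).
Filling from the cheapest source first is optimal under one linear minimum: $5.39.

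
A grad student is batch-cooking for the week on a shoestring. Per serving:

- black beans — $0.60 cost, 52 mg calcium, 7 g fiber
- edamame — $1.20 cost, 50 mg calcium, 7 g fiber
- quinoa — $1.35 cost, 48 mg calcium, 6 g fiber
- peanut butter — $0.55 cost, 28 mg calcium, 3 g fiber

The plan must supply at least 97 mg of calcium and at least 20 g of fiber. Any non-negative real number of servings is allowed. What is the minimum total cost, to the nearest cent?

$1.71

With two linear requirements the optimum uses one or two foods; enumerate the corners.
black beans only: max(97/52, 20/7) = 2.857 servings → $1.71.
edamame only: max(97/50, 20/7) = 2.857 servings → $3.43.
quinoa only: max(97/48, 20/6) = 3.333 servings → $4.50.
peanut butter only: max(97/28, 20/3) = 6.667 servings → $3.67.
black beans + edamame with both targets exact would need a negative amount; discard.
black beans + quinoa: the both-tight solution has a negative serving — not a feasible corner.
black beans + peanut butter with both targets exact would need a negative amount; discard.
edamame + quinoa: the both-tight solution has a negative serving — not a feasible corner.
edamame + peanut butter: the both-tight solution has a negative serving — not a feasible corner.
quinoa + peanut butter: the both-tight solution has a negative serving — not a feasible corner.
Cheapest feasible corner: $1.71.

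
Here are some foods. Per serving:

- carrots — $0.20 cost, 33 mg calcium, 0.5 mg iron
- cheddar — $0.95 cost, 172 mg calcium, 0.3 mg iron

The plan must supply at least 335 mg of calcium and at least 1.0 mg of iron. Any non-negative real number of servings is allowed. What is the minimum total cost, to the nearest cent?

Check every corner: each single food scaled to meet both minima, and each pair solved so both constraints bind.
carrots only: max(335/33, 1.0/0.5) = 10.15 servings → $2.03.
cheddar only: max(335/172, 1.0/0.3) = 3.333 servings → $3.17.
carrots + cheddar with both tight: 0.9396 servings and 1.767 servings → $1.87.
So the least-cost plan costs $1.87.

$1.87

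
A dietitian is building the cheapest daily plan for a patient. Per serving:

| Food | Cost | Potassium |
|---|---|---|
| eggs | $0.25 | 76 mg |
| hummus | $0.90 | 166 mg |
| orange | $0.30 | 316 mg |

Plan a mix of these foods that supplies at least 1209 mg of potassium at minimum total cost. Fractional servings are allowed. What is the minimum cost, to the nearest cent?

Cost per mg of potassium: orange $0.0009, eggs $0.0033, hummus $0.0054.
With no serving limits, use only orange: 1209 mg / 316 mg = 3.826 servings × $0.30 = $1.15.

$1.15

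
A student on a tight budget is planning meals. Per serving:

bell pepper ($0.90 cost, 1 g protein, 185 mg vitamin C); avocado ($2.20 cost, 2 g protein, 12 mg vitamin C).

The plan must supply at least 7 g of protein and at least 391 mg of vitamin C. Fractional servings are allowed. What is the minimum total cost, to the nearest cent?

$6.30

bell pepper only: max(7/1, 391/185) = 7 servings → $6.30.
avocado only: max(7/2, 391/12) = 32.58 servings → $71.68.
bell pepper + avocado with both tight: 1.95 servings and 2.525 servings → $7.31.
Cheapest feasible corner: $6.30.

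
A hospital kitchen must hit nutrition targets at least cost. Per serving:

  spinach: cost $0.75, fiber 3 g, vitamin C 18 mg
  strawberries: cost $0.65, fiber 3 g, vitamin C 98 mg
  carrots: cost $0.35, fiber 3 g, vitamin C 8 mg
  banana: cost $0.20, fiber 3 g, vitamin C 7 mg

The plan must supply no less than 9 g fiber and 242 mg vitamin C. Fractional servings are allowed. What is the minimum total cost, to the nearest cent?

$1.69

Two binding constraints pin down two serving amounts, so the optimal mix uses at most two foods. The candidates are each food alone (scaled to the tighter of fiber/vitamin C) and each pair with both constraints tight.
spinach only: max(9/3, 242/18) = 13.44 servings → $10.08.
strawberries only: max(9/3, 242/98) = 3 servings → $1.95.
carrots only: max(9/3, 242/8) = 30.25 servings → $10.59.
banana only: max(9/3, 242/7) = 34.57 servings → $6.91.
spinach + strawberries with both tight: 0.65 servings and 2.35 servings → $2.02.
spinach + carrots with both targets exact would need a negative amount; discard.
spinach + banana with both targets exact would need a negative amount; discard.
strawberries + carrots with both tight: 2.422 servings and 0.5778 servings → $1.78.
strawberries + banana with both tight: 2.429 servings and 0.5714 servings → $1.69.
carrots + banana with both targets exact would need a negative amount; discard.
Cheapest feasible corner: $1.69.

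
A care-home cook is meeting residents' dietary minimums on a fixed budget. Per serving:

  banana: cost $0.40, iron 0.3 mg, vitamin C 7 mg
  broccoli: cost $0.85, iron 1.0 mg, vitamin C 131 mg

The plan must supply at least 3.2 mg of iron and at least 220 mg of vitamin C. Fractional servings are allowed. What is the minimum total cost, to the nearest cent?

$2.72

Two binding constraints pin down two serving amounts, so the optimal mix uses at most two foods. The candidates are each food alone (scaled to the tighter of iron/vitamin C) and each pair with both constraints tight.
banana only: max(3.2/0.3, 220/7) = 31.43 servings → $12.57.
broccoli only: max(3.2/1.0, 220/131) = 3.2 servings → $2.72.
banana + broccoli with both tight: 6.167 servings and 1.35 servings → $3.61.
So the least-cost plan costs $2.72.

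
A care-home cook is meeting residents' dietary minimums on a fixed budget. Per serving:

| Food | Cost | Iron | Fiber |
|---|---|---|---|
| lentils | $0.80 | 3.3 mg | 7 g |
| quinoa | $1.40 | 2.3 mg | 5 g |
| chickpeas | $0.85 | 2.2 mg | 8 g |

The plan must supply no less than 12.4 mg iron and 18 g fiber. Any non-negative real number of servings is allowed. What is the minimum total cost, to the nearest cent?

With two linear requirements the optimum uses one or two foods; enumerate the corners.
lentils only: max(12.4/3.3, 18/7) = 3.758 servings → $3.01.
quinoa only: max(12.4/2.3, 18/5) = 5.391 servings → $7.55.
chickpeas only: max(12.4/2.2, 18/8) = 5.636 servings → $4.79.
lentils + quinoa: the both-tight solution has a negative serving — not a feasible corner.
lentils + chickpeas: intersection lies outside the first quadrant.
quinoa + chickpeas with both targets exact would need a negative amount; discard.
The minimum over all feasible corners is $3.01.

$3.01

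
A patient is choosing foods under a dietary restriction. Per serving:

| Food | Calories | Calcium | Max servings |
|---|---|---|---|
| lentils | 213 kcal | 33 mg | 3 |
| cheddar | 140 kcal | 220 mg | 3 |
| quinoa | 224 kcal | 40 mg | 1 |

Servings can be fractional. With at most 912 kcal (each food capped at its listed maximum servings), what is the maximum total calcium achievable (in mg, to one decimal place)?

741.5 mg

Calcium per kcal: cheddar 1.571, quinoa 0.1786, lentils 0.1549.
Take 3 servings of cheddar: uses 420 kcal, +660.0 mg calcium (running total 660.0 mg).
Take 1 serving of quinoa: uses 224 kcal, +40.0 mg calcium (running total 700.0 mg).
Take 1.258 servings of lentils: uses 268 kcal, +41.5 mg calcium (running total 741.5 mg).
Filling greedily by calcium-per-kcal is optimal for one linear limit, giving 741.5 mg.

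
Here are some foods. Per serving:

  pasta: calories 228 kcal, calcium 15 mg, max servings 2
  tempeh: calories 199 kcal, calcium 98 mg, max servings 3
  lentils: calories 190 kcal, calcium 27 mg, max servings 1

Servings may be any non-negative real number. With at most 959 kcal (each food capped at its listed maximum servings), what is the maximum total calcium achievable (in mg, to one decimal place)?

Calcium per kcal: tempeh 0.4925, lentils 0.1421, pasta 0.06579.
Take 3 servings of tempeh: uses 597 kcal, +294.0 mg calcium (running total 294.0 mg).
Take 1 serving of lentils: uses 190 kcal, +27.0 mg calcium (running total 321.0 mg).
Take 0.7544 servings of pasta: uses 172 kcal, +11.3 mg calcium (running total 332.3 mg).
Greedy by best ratio exhausts the calories allowance optimally: 332.3 mg.

332.3 mg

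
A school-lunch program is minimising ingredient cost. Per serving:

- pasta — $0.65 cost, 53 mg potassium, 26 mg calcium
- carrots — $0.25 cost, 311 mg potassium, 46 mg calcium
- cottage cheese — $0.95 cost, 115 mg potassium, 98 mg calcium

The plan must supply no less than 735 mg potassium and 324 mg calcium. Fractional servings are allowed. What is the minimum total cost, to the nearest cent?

For a min-cost LP with two ≥-constraints, a basic feasible solution has at most two positive variables.
pasta only: max(735/53, 324/26) = 13.87 servings → $9.01.
carrots only: max(735/311, 324/46) = 7.043 servings → $1.76.
cottage cheese only: max(735/115, 324/98) = 6.391 servings → $6.07.
pasta + carrots with both tight: 11.85 servings and 0.3431 servings → $7.79.
pasta + cottage cheese with both targets exact would need a negative amount; discard.
carrots + cottage cheese with both tight: 1.38 servings and 2.658 servings → $2.87.
Cheapest feasible corner: $1.76.

$1.76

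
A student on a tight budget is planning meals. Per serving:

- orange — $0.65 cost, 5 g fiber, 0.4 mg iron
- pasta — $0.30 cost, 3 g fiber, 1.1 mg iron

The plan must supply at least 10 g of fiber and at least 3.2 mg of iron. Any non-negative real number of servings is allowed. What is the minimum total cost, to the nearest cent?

$1.00

For a min-cost LP with two ≥-constraints, a basic feasible solution has at most two positive variables.
orange only: max(10/5, 3.2/0.4) = 8 servings → $5.20.
pasta only: max(10/3, 3.2/1.1) = 3.333 servings → $1.00.
orange + pasta with both tight: 0.3256 servings and 2.791 servings → $1.05.
So the least-cost plan costs $1.00.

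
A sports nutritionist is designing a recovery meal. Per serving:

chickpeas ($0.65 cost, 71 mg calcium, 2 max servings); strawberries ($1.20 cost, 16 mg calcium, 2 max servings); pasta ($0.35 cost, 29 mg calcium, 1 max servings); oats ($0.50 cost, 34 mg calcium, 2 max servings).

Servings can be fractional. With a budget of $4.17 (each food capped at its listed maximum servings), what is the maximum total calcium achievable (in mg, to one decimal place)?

259.3 mg

Calcium per dollar: chickpeas 109.2, pasta 82.86, oats 68, strawberries 13.33.
Take 2 servings of chickpeas: spends $1.30, +142.0 mg calcium (running total 142.0 mg).
Take 1 serving of pasta: spends $0.35, +29.0 mg calcium (running total 171.0 mg).
Take 2 servings of oats: spends $1.00, +68.0 mg calcium (running total 239.0 mg).
Take 1.267 servings of strawberries: spends $1.52, +20.3 mg calcium (running total 259.3 mg).
Filling greedily by calcium-per-dollar is optimal for one linear limit, giving 259.3 mg.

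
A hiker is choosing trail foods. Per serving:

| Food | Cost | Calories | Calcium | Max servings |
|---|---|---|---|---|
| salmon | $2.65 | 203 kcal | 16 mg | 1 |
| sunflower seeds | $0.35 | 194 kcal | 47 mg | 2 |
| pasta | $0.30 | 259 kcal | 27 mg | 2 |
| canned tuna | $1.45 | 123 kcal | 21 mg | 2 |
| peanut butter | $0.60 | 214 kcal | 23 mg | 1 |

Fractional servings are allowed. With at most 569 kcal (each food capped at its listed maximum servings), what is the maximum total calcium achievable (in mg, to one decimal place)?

Calcium per kcal: sunflower seeds 0.2423, canned tuna 0.1707, peanut butter 0.1075, pasta 0.1042, salmon 0.07882.
Take 2 servings of sunflower seeds: uses 388 kcal, +94.0 mg calcium (running total 94.0 mg).
Take 1.472 servings of canned tuna: uses 181 kcal, +30.9 mg calcium (running total 124.9 mg).
Greedy by best ratio exhausts the calories allowance optimally: 124.9 mg.

124.9 mg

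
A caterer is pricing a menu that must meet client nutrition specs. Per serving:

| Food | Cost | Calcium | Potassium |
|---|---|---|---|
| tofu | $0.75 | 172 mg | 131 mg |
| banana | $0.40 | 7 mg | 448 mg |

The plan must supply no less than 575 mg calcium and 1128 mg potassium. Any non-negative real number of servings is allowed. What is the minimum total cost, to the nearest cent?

$3.08

tofu only: max(575/172, 1128/131) = 8.611 servings → $6.46.
banana only: max(575/7, 1128/448) = 82.14 servings → $32.86.
tofu + banana with both tight: 3.28 servings and 1.559 servings → $3.08.
Cheapest feasible corner: $3.08.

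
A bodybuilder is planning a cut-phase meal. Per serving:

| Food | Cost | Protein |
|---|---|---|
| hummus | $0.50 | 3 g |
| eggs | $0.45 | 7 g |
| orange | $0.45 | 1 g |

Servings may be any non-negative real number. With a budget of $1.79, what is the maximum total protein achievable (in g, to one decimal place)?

Protein per dollar: eggs 15.56, hummus 6, orange 2.222.
With no serving limits, spend the whole cost allowance on eggs: $1.79 / $0.45 × 7 g = 27.8 g.

27.8 g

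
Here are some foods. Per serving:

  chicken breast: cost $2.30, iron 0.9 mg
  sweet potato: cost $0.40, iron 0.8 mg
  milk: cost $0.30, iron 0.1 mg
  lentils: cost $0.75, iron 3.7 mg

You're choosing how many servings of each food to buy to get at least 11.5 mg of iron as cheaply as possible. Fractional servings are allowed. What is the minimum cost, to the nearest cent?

$2.33

Cost per mg of iron: lentils $0.2027, sweet potato $0.5000, chicken breast $2.5556, milk $3.0000.
With no serving limits, use only lentils: 11.5 mg / 3.7 mg = 3.108 servings × $0.75 = $2.33.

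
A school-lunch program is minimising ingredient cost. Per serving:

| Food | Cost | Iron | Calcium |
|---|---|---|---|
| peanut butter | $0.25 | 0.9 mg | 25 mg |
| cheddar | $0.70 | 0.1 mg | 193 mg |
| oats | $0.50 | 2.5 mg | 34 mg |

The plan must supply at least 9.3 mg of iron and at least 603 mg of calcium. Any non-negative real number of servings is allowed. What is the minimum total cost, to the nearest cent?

$3.55

Minimising a linear cost over {iron ≥ 9.3, calcium ≥ 603, servings ≥ 0} — the optimum is at a vertex, using one or two foods.
peanut butter only: max(9.3/0.9, 603/25) = 24.12 servings → $6.03.
cheddar only: max(9.3/0.1, 603/193) = 93 servings → $65.10.
oats only: max(9.3/2.5, 603/34) = 17.74 servings → $8.87.
peanut butter + cheddar with both tight: 10.13 servings and 1.812 servings → $3.80.
peanut butter + oats: the both-tight solution has a negative serving — not a feasible corner.
cheddar + oats with both tight: 2.487 servings and 3.621 servings → $3.55.
The minimum over all feasible corners is $3.55.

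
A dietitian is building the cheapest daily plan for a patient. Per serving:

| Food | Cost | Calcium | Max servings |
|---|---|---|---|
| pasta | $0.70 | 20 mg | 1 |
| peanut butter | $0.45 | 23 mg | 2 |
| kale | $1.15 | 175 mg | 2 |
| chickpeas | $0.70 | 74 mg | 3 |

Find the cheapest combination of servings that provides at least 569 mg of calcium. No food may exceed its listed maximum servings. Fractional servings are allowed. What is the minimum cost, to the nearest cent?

Cost per mg of calcium: kale $0.0066, chickpeas $0.0095, peanut butter $0.0196, pasta $0.0350.
Take 2 servings of kale: +350.0 mg calcium for $2.30 (total $2.30, still need 219.0 mg).
Take 2.959 servings of chickpeas: +219.0 mg calcium for $2.07 (total $4.37, still need 0.0 mg).
Greedy by cheapest-per-mg is optimal for a single linear constraint, so the minimum cost is $4.37.

$4.37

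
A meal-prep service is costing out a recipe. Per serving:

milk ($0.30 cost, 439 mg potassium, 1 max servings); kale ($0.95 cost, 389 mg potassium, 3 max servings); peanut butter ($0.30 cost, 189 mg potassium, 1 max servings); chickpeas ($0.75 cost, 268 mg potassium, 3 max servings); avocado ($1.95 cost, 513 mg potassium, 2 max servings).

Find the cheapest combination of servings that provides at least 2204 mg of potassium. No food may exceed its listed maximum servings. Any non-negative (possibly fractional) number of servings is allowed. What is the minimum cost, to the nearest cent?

Cost per mg of potassium: milk $0.0007, peanut butter $0.0016, kale $0.0024, chickpeas $0.0028, avocado $0.0038.
Take 1 serving of milk: +439.0 mg potassium for $0.30 (total $0.30, still need 1765.0 mg).
Take 1 serving of peanut butter: +189.0 mg potassium for $0.30 (total $0.60, still need 1576.0 mg).
Take 3 servings of kale: +1167.0 mg potassium for $2.85 (total $3.45, still need 409.0 mg).
Take 1.526 servings of chickpeas: +409.0 mg potassium for $1.14 (total $4.59, still need 0.0 mg).
Filling from the cheapest source first is optimal under one linear minimum: $4.59.

$4.59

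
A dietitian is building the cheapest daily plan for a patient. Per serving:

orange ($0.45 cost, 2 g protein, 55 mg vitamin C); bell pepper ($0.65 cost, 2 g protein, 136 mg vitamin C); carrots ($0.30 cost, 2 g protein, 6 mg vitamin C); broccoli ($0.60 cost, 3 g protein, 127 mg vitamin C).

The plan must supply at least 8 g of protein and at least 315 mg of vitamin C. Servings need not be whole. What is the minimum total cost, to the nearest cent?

At the optimum either one food covers both requirements or two foods hit both targets exactly; no other combination can be cheaper.
orange only: max(8/2, 315/55) = 5.727 servings → $2.58.
bell pepper only: max(8/2, 315/136) = 4 servings → $2.60.
carrots only: max(8/2, 315/6) = 52.5 servings → $15.75.
broccoli only: max(8/3, 315/127) = 2.667 servings → $1.60.
orange + bell pepper with both tight: 2.827 servings and 1.173 servings → $2.03.
orange + carrots with both targets exact would need a negative amount; discard.
orange + broccoli with both tight: 0.7978 servings and 2.135 servings → $1.64.
bell pepper + carrots with both tight: 2.238 servings and 1.762 servings → $1.98.
bell pepper + broccoli: the both-tight solution has a negative serving — not a feasible corner.
carrots + broccoli with both tight: 0.3008 servings and 2.466 servings → $1.57.
The minimum over all feasible corners is $1.57.

$1.57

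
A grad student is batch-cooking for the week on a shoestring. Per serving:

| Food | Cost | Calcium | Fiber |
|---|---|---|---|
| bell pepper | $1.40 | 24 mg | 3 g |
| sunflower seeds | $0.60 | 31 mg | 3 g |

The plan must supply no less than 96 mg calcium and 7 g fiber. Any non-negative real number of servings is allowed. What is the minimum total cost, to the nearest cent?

$1.86

Compare the cost at each extreme point of the feasible region.
bell pepper only: max(96/24, 7/3) = 4 servings → $5.60.
sunflower seeds only: max(96/31, 7/3) = 3.097 servings → $1.86.
bell pepper + sunflower seeds with both targets exact would need a negative amount; discard.
The minimum over all feasible corners is $1.86.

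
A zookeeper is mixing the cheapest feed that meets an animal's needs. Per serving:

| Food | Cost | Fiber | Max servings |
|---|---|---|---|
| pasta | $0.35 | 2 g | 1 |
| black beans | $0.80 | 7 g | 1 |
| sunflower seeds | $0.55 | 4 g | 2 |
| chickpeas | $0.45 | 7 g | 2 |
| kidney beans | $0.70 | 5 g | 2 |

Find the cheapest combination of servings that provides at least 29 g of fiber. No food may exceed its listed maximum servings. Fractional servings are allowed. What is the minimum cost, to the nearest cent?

$2.80

Cost per g of fiber: chickpeas $0.0643, black beans $0.1143, sunflower seeds $0.1375, kidney beans $0.1400, pasta $0.1750.
Take 2 servings of chickpeas: +14.0 g fiber for $0.90 (total $0.90, still need 15.0 g).
Take 1 serving of black beans: +7.0 g fiber for $0.80 (total $1.70, still need 8.0 g).
Take 2 servings of sunflower seeds: +8.0 g fiber for $1.10 (total $2.80, still need 0.0 g).
Greedy by cheapest-per-g is optimal for a single linear constraint, so the minimum cost is $2.80.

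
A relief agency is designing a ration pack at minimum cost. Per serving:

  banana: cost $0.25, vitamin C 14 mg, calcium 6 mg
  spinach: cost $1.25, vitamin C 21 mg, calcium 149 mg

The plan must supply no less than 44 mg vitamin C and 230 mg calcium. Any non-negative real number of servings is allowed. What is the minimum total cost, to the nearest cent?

An LP optimum is at a vertex; with two nutrient constraints at most two foods are used. Check each candidate.
banana only: max(44/14, 230/6) = 38.33 servings → $9.58.
spinach only: max(44/21, 230/149) = 2.095 servings → $2.62.
banana + spinach with both tight: 0.8806 servings and 1.508 servings → $2.11.
The minimum over all feasible corners is $2.11.

$2.11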